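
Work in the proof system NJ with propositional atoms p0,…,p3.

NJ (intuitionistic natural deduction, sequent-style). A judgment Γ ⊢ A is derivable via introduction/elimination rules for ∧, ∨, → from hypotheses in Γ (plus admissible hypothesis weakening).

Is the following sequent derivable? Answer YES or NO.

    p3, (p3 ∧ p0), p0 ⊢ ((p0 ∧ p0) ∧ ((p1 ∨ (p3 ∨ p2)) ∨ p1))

Proof tree:
[∧I] p3, (p3 ∧ p0), p0 ⊢ ((p0 ∧ p0) ∧ ((p1 ∨ (p3 ∨ p2)) ∨ p1))
  [Wk] p0, (p3 ∧ p0) ⊢ (p0 ∧ p0)
    [∧I] p0 ⊢ (p0 ∧ p0)
      [Ax] p0 ⊢ p0
      [Ax] p0 ⊢ p0
  [∨I₁] p3 ⊢ ((p1 ∨ (p3 ∨ p2)) ∨ p1)
    [∨I₂] p3 ⊢ (p1 ∨ (p3 ∨ p2))
      [∨I₁] p3 ⊢ (p3 ∨ p2)
        [Ax] p3 ⊢ p3

Result: YES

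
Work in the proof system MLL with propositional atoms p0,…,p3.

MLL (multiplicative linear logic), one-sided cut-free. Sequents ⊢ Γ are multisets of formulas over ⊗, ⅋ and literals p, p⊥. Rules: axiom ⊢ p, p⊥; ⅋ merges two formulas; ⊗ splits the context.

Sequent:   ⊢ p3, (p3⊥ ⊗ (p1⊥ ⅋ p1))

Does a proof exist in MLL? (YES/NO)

Derivation trace:
[⊗]  ⊢ p3, (p3⊥ ⊗ (p1⊥ ⅋ p1))
  [Ax]  ⊢ p3, p3⊥
  [⅋]  ⊢ (p1⊥ ⅋ p1)
    [Ax]  ⊢ p1, p1⊥

Result: YES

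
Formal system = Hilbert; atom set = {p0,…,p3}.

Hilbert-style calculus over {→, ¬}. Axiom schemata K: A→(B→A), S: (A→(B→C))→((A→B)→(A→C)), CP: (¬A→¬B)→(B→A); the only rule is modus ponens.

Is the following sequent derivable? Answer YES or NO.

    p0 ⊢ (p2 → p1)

Truth-table refutation:
  v=0000: Γ:[p0=F] Δ:[(p2 → p1)=T] refutes=False
  v=0001: Γ:[p0=F] Δ:[(p2 → p1)=T] refutes=False
  v=0010: Γ:[p0=F] Δ:[(p2 → p1)=F] refutes=False
  v=0011: Γ:[p0=F] Δ:[(p2 → p1)=F] refutes=False
  v=0100: Γ:[p0=F] Δ:[(p2 → p1)=T] refutes=False
  v=0101: Γ:[p0=F] Δ:[(p2 → p1)=T] refutes=False
  v=0110: Γ:[p0=F] Δ:[(p2 → p1)=T] refutes=False
  v=0111: Γ:[p0=F] Δ:[(p2 → p1)=T] refutes=False
  v=1000: Γ:[p0=T] Δ:[(p2 → p1)=T] refutes=False
  v=1001: Γ:[p0=T] Δ:[(p2 → p1)=T] refutes=False
  v=1010: Γ:[p0=T] Δ:[(p2 → p1)=F] refutes=True  ← countermodel

Result: NO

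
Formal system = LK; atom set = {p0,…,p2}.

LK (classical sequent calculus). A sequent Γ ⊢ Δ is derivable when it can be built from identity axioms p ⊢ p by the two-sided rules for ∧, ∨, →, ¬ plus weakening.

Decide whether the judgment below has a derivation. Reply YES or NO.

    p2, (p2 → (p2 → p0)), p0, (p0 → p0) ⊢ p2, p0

Derivation (root first):
[→L] p2, (p2 → (p2 → p0)), p0, (p0 → p0) ⊢ p2, p0
  [→L] p2, p0, (p2 → (p2 → p0)) ⊢ p0
    [WR] p0 ⊢ p0, p2
      [Ax] p0 ⊢ p0
    [→L] p2, (p2 → p0) ⊢ p0
      [Ax] p2 ⊢ p2
      [Ax] p0 ⊢ p0
  [WR] p0 ⊢ p0, p2
    [Ax] p0 ⊢ p0

Result: YES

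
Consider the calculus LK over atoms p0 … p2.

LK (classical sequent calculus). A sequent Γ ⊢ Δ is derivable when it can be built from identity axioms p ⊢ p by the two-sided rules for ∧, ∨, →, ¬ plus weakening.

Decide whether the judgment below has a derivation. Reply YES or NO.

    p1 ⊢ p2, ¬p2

Proof tree:
[¬R] p1 ⊢ p2, ¬p2
  [WL] p2, p1 ⊢ p2
    [Ax] p2 ⊢ p2

Result: YES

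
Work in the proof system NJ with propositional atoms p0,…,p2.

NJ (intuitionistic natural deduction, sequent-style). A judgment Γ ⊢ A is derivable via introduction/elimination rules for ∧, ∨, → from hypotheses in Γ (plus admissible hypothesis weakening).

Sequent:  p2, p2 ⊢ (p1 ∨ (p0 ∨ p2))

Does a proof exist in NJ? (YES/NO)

Derivation trace:
[∨I₂] p2, p2 ⊢ (p1 ∨ (p0 ∨ p2))
  [Wk] p2, p2 ⊢ (p0 ∨ p2)
    [∨I₂] p2 ⊢ (p0 ∨ p2)
      [Ax] p2 ⊢ p2

Result: YES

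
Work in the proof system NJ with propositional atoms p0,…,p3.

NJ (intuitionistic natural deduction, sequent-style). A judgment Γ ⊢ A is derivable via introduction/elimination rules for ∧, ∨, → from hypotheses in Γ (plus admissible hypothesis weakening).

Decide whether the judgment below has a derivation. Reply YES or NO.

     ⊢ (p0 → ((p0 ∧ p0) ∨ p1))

Derivation (root first):
[→I]  ⊢ (p0 → ((p0 ∧ p0) ∨ p1))
  [∨I₁] p0 ⊢ ((p0 ∧ p0) ∨ p1)
    [∧I] p0 ⊢ (p0 ∧ p0)
      [Ax] p0 ⊢ p0
      [Ax] p0 ⊢ p0

Result: YES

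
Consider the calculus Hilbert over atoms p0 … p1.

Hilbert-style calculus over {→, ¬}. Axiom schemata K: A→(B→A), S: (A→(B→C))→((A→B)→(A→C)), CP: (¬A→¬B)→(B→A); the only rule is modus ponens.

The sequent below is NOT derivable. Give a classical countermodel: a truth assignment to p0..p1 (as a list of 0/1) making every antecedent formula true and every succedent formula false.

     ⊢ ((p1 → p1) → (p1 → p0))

Truth-table refutation:
  v=00: Γ:[] Δ:[((p1 → p1) → (p1 → p0))=T] refutes=False
  v=01: Γ:[] Δ:[((p1 → p1) → (p1 → p0))=F] refutes=True  ← countermodel

Result: [0, 1]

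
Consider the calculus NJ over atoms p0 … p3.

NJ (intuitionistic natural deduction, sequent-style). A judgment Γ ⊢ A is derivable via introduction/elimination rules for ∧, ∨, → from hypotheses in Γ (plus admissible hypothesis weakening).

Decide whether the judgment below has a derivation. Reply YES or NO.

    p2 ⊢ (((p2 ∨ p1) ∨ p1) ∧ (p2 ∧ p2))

Derivation (root first):
[∧I] p2 ⊢ (((p2 ∨ p1) ∨ p1) ∧ (p2 ∧ p2))
  [∨I₁] p2 ⊢ ((p2 ∨ p1) ∨ p1)
    [∨I₁] p2 ⊢ (p2 ∨ p1)
      [Ax] p2 ⊢ p2
  [∧I] p2 ⊢ (p2 ∧ p2)
    [Ax] p2 ⊢ p2
    [Ax] p2 ⊢ p2

Result: YES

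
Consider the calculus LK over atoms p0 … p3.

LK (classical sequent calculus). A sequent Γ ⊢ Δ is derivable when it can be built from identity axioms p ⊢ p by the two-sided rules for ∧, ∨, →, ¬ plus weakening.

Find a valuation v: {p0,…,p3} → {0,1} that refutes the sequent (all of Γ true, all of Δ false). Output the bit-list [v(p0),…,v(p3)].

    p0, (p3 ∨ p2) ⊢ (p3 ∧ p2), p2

Truth-table refutation:
  v=0000: Γ:[p0=F, (p3 ∨ p2)=F] Δ:[(p3 ∧ p2)=F, p2=F] refutes=False
  v=0001: Γ:[p0=F, (p3 ∨ p2)=T] Δ:[(p3 ∧ p2)=F, p2=F] refutes=False
  v=0010: Γ:[p0=F, (p3 ∨ p2)=T] Δ:[(p3 ∧ p2)=F, p2=T] refutes=False
  v=0011: Γ:[p0=F, (p3 ∨ p2)=T] Δ:[(p3 ∧ p2)=T, p2=T] refutes=False
  v=0100: Γ:[p0=F, (p3 ∨ p2)=F] Δ:[(p3 ∧ p2)=F, p2=F] refutes=False
  v=0101: Γ:[p0=F, (p3 ∨ p2)=T] Δ:[(p3 ∧ p2)=F, p2=F] refutes=False
  v=0110: Γ:[p0=F, (p3 ∨ p2)=T] Δ:[(p3 ∧ p2)=F, p2=T] refutes=False
  v=0111: Γ:[p0=F, (p3 ∨ p2)=T] Δ:[(p3 ∧ p2)=T, p2=T] refutes=False
  v=1000: Γ:[p0=T, (p3 ∨ p2)=F] Δ:[(p3 ∧ p2)=F, p2=F] refutes=False
  v=1001: Γ:[p0=T, (p3 ∨ p2)=T] Δ:[(p3 ∧ p2)=F, p2=F] refutes=True  ← countermodel

Result: [1, 0, 0, 1]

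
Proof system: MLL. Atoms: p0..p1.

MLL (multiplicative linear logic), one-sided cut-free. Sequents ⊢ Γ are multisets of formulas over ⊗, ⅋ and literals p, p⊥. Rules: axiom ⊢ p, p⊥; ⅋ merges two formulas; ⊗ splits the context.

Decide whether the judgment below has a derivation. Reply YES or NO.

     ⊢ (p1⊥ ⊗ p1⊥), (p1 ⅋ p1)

Derivation trace:
[⅋]  ⊢ (p1⊥ ⊗ p1⊥), (p1 ⅋ p1)
  [⊗]  ⊢ p1, p1, (p1⊥ ⊗ p1⊥)
    [Ax]  ⊢ p1, p1⊥
    [Ax]  ⊢ p1, p1⊥

Result: YES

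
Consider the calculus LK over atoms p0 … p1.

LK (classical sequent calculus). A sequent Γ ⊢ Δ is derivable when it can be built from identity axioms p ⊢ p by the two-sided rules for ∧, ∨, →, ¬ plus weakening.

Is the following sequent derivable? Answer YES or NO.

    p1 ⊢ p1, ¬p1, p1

Derivation (root first):
[WR] p1 ⊢ p1, ¬p1, p1
  [¬R] p1 ⊢ p1, ¬p1
    [WL] p1, p1 ⊢ p1
      [Ax] p1 ⊢ p1

Result: YES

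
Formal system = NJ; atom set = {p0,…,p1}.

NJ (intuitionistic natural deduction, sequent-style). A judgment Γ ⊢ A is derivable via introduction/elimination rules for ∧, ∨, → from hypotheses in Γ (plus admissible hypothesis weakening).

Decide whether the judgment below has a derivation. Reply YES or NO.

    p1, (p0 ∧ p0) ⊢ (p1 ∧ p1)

Derivation (root first):
[Wk] p1, (p0 ∧ p0) ⊢ (p1 ∧ p1)
  [∧I] p1 ⊢ (p1 ∧ p1)
    [Ax] p1 ⊢ p1
    [Ax] p1 ⊢ p1

Result: YES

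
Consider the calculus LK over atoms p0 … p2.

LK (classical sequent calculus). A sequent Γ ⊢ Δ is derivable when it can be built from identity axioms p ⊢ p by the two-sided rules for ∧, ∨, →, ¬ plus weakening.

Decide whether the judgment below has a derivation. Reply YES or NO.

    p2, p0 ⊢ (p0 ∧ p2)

Proof tree:
[∧R] p2, p0 ⊢ (p0 ∧ p2)
  [WL] p0, p0 ⊢ p0
    [Ax] p0 ⊢ p0
  [Ax] p2 ⊢ p2

Result: YES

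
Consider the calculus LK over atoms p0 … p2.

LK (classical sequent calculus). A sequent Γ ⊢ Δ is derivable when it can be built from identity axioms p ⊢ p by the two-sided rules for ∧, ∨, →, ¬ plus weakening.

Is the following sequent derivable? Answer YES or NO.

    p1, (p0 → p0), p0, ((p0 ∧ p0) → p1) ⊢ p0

Proof tree:
[→L] p1, (p0 → p0), p0, ((p0 ∧ p0) → p1) ⊢ p0
  [→L] p1, p0, (p0 → p0) ⊢ (p0 ∧ p0)
    [WL] p0, p1 ⊢ p0
      [Ax] p0 ⊢ p0
    [∧R] p0 ⊢ (p0 ∧ p0)
      [Ax] p0 ⊢ p0
      [Ax] p0 ⊢ p0
  [WL] p0, p1 ⊢ p0
    [Ax] p0 ⊢ p0

Result: YES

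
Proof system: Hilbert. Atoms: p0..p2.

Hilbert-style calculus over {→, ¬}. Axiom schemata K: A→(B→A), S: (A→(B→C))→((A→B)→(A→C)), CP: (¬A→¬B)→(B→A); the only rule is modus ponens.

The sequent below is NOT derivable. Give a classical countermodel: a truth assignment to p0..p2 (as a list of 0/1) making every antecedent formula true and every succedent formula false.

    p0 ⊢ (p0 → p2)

Enumerate valuations to refute Γ ⊢ Δ:
  v=000: Γ:[p0=F] Δ:[(p0 → p2)=T] refutes=False
  v=001: Γ:[p0=F] Δ:[(p0 → p2)=T] refutes=False
  v=010: Γ:[p0=F] Δ:[(p0 → p2)=T] refutes=False
  v=011: Γ:[p0=F] Δ:[(p0 → p2)=T] refutes=False
  v=100: Γ:[p0=T] Δ:[(p0 → p2)=F] refutes=True  ← countermodel

Result: [1, 0, 0]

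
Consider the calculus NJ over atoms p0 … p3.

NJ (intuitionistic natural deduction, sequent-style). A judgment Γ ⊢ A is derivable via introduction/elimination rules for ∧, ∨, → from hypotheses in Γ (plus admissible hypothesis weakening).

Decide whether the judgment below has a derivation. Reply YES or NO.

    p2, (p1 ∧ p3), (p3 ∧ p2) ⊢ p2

Derivation (root first):
[Wk] p2, (p1 ∧ p3), (p3 ∧ p2) ⊢ p2
  [Wk] p2, (p1 ∧ p3) ⊢ p2
    [Ax] p2 ⊢ p2

Result: YES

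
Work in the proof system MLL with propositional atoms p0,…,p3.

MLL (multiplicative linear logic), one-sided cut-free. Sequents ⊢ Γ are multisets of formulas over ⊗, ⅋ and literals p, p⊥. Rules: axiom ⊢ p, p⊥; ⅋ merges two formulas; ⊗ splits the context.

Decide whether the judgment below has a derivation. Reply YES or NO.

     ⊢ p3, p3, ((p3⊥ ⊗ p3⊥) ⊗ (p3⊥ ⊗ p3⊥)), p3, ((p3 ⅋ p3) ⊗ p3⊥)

Derivation (root first):
[⊗]  ⊢ p3, p3, ((p3⊥ ⊗ p3⊥) ⊗ (p3⊥ ⊗ p3⊥)), p3, ((p3 ⅋ p3) ⊗ p3⊥)
  [⅋]  ⊢ p3, p3, ((p3⊥ ⊗ p3⊥) ⊗ (p3⊥ ⊗ p3⊥)), (p3 ⅋ p3)
    [⊗]  ⊢ p3, p3, p3, p3, ((p3⊥ ⊗ p3⊥) ⊗ (p3⊥ ⊗ p3⊥))
      [⊗]  ⊢ p3, p3, (p3⊥ ⊗ p3⊥)
        [Ax]  ⊢ p3, p3⊥
        [Ax]  ⊢ p3, p3⊥
      [⊗]  ⊢ p3, p3, (p3⊥ ⊗ p3⊥)
        [Ax]  ⊢ p3, p3⊥
        [Ax]  ⊢ p3, p3⊥
  [Ax]  ⊢ p3, p3⊥

Result: YES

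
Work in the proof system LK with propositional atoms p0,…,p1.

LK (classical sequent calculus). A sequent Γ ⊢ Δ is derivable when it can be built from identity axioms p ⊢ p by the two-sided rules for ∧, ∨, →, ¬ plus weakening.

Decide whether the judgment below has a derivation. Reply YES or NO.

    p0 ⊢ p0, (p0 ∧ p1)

Derivation (root first):
[∧R] p0 ⊢ p0, (p0 ∧ p1)
  [Ax] p0 ⊢ p0
  [WR] p0 ⊢ p0, p1
    [Ax] p0 ⊢ p0

Result: YES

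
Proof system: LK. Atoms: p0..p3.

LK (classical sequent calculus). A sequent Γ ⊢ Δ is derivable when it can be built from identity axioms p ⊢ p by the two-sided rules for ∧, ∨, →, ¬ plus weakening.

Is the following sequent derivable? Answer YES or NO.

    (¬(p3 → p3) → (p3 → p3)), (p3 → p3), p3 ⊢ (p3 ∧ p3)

Proof tree:
[∧R] (¬(p3 → p3) → (p3 → p3)), (p3 → p3), p3 ⊢ (p3 ∧ p3)
  [→L] p3, (¬(p3 → p3) → (p3 → p3)) ⊢ p3
    [¬R] p3 ⊢ p3, ¬(p3 → p3)
      [→L] p3, (p3 → p3) ⊢ p3
        [Ax] p3 ⊢ p3
        [Ax] p3 ⊢ p3
    [→L] p3, (p3 → p3) ⊢ p3
      [Ax] p3 ⊢ p3
      [Ax] p3 ⊢ p3
  [→L] p3, (p3 → p3) ⊢ p3
    [Ax] p3 ⊢ p3
    [Ax] p3 ⊢ p3

Result: YES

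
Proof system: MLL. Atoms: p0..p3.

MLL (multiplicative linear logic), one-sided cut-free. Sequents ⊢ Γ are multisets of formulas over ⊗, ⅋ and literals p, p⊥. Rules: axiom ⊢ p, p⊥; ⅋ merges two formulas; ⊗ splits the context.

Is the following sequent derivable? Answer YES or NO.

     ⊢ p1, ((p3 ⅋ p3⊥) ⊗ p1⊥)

Derivation (root first):
[⊗]  ⊢ p1, ((p3 ⅋ p3⊥) ⊗ p1⊥)
  [⅋]  ⊢ (p3 ⅋ p3⊥)
    [Ax]  ⊢ p3, p3⊥
  [Ax]  ⊢ p1, p1⊥

Result: YES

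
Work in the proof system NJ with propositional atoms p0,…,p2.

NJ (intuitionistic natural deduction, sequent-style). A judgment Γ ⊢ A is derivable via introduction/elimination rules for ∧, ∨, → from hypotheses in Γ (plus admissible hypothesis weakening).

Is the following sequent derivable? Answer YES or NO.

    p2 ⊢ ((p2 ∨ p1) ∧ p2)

Derivation (root first):
[∧I] p2 ⊢ ((p2 ∨ p1) ∧ p2)
  [∨I₁] p2 ⊢ (p2 ∨ p1)
    [Ax] p2 ⊢ p2
  [Ax] p2 ⊢ p2

Result: YES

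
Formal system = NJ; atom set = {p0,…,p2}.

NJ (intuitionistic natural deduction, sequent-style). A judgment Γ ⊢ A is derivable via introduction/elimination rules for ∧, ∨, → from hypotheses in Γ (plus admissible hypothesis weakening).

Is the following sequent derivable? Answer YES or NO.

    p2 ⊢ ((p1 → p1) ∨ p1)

Proof tree:
[∨I₁] p2 ⊢ ((p1 → p1) ∨ p1)
  [Wk] p2 ⊢ (p1 → p1)
    [→I]  ⊢ (p1 → p1)
      [Ax] p1 ⊢ p1

Result: YES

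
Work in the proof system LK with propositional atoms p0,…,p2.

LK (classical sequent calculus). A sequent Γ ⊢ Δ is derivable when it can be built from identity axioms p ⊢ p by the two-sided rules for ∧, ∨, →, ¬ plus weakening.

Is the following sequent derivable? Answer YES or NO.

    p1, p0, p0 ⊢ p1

Derivation (root first):
[WL] p1, p0, p0 ⊢ p1
  [WL] p1, p0 ⊢ p1
    [Ax] p1 ⊢ p1

Result: YES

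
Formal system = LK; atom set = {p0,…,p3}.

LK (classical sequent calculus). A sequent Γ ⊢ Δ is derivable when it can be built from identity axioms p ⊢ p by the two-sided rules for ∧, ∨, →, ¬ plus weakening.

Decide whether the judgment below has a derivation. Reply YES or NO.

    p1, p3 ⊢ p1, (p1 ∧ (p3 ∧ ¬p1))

Proof tree:
[∧R] p1, p3 ⊢ p1, (p1 ∧ (p3 ∧ ¬p1))
  [Ax] p1 ⊢ p1
  [∧R] p3 ⊢ p1, (p3 ∧ ¬p1)
    [WL] p3, p3 ⊢ p3
      [Ax] p3 ⊢ p3
    [¬R]  ⊢ p1, ¬p1
      [Ax] p1 ⊢ p1

Result: YES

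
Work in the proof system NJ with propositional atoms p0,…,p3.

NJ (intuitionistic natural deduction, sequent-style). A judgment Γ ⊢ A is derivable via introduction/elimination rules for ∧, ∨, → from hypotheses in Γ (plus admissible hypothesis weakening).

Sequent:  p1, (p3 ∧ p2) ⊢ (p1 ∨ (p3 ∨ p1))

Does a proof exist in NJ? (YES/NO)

Derivation (root first):
[∨I₂] p1, (p3 ∧ p2) ⊢ (p1 ∨ (p3 ∨ p1))
  [Wk] p1, (p3 ∧ p2) ⊢ (p3 ∨ p1)
    [∨I₂] p1 ⊢ (p3 ∨ p1)
      [Ax] p1 ⊢ p1

Result: YES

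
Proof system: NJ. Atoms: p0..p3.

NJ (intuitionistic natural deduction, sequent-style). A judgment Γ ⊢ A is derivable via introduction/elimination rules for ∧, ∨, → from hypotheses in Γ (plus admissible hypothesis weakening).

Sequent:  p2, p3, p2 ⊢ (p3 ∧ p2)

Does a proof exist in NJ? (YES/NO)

Proof tree:
[Wk] p2, p3, p2 ⊢ (p3 ∧ p2)
  [∧I] p2, p3 ⊢ (p3 ∧ p2)
    [Ax] p3 ⊢ p3
    [Ax] p2 ⊢ p2

Result: YES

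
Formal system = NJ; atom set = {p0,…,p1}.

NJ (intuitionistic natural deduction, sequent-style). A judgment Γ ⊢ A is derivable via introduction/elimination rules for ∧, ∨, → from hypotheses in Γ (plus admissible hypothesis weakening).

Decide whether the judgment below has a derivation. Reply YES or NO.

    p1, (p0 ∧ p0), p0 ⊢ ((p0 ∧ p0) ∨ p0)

Derivation (root first):
[∨I₁] p1, (p0 ∧ p0), p0 ⊢ ((p0 ∧ p0) ∨ p0)
  [∧I] p1, (p0 ∧ p0), p0 ⊢ (p0 ∧ p0)
    [Wk] p0, p1 ⊢ p0
      [Ax] p0 ⊢ p0
    [Wk] p0, (p0 ∧ p0) ⊢ p0
      [Ax] p0 ⊢ p0

Result: YES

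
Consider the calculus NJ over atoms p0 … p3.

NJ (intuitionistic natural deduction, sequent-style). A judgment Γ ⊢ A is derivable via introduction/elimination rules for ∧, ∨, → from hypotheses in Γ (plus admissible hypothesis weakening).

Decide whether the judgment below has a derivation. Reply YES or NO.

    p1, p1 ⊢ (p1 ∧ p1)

Proof tree:
[Wk] p1, p1 ⊢ (p1 ∧ p1)
  [∧I] p1 ⊢ (p1 ∧ p1)
    [Ax] p1 ⊢ p1
    [Ax] p1 ⊢ p1

Result: YES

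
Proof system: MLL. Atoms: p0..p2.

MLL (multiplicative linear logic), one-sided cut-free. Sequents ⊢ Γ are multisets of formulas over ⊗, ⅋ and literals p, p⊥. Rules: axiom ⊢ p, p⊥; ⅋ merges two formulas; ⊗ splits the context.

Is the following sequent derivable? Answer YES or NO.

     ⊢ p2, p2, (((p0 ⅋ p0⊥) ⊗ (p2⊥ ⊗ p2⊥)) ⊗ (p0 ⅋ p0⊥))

Proof tree:
[⊗]  ⊢ p2, p2, (((p0 ⅋ p0⊥) ⊗ (p2⊥ ⊗ p2⊥)) ⊗ (p0 ⅋ p0⊥))
  [⊗]  ⊢ p2, p2, ((p0 ⅋ p0⊥) ⊗ (p2⊥ ⊗ p2⊥))
    [⅋]  ⊢ (p0 ⅋ p0⊥)
      [Ax]  ⊢ p0, p0⊥
    [⊗]  ⊢ p2, p2, (p2⊥ ⊗ p2⊥)
      [Ax]  ⊢ p2, p2⊥
      [Ax]  ⊢ p2, p2⊥
  [⅋]  ⊢ (p0 ⅋ p0⊥)
    [Ax]  ⊢ p0, p0⊥

Result: YES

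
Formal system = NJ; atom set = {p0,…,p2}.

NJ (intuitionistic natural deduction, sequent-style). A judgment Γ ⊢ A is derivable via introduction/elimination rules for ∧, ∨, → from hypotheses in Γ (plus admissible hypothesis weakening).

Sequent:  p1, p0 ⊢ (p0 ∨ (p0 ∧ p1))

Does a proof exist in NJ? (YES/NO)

Proof tree:
[∨I₂] p1, p0 ⊢ (p0 ∨ (p0 ∧ p1))
  [∧I] p1, p0 ⊢ (p0 ∧ p1)
    [Ax] p0 ⊢ p0
    [Ax] p1 ⊢ p1

Result: YES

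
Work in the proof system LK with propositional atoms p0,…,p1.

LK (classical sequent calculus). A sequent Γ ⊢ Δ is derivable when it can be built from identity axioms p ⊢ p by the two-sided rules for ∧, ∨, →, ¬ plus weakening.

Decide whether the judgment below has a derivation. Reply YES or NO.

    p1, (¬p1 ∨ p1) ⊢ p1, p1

Derivation trace:
[WR] p1, (¬p1 ∨ p1) ⊢ p1, p1
  [∨L] p1, (¬p1 ∨ p1) ⊢ p1
    [¬L] p1, ¬p1 ⊢ 
      [Ax] p1 ⊢ p1
    [Ax] p1 ⊢ p1

Result: YES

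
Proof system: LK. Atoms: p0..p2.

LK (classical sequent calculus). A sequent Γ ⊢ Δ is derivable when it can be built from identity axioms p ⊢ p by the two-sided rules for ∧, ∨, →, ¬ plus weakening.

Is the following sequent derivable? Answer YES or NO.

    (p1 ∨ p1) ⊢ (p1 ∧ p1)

Proof tree:
[∧R] (p1 ∨ p1) ⊢ (p1 ∧ p1)
  [∨L] (p1 ∨ p1) ⊢ p1
    [Ax] p1 ⊢ p1
    [Ax] p1 ⊢ p1
  [∨L] (p1 ∨ p1) ⊢ p1
    [Ax] p1 ⊢ p1
    [Ax] p1 ⊢ p1

Result: YES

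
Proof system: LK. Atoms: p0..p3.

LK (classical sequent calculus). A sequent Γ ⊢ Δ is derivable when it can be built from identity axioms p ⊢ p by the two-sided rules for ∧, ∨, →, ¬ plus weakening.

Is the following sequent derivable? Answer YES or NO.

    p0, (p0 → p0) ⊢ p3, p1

Enumerate valuations to refute Γ ⊢ Δ:
  v=0000: Γ:[p0=F, (p0 → p0)=T] Δ:[p3=F, p1=F] refutes=False
  v=0001: Γ:[p0=F, (p0 → p0)=T] Δ:[p3=T, p1=F] refutes=False
  v=0010: Γ:[p0=F, (p0 → p0)=T] Δ:[p3=F, p1=F] refutes=False
  v=0011: Γ:[p0=F, (p0 → p0)=T] Δ:[p3=T, p1=F] refutes=False
  v=0100: Γ:[p0=F, (p0 → p0)=T] Δ:[p3=F, p1=T] refutes=False
  v=0101: Γ:[p0=F, (p0 → p0)=T] Δ:[p3=T, p1=T] refutes=False
  v=0110: Γ:[p0=F, (p0 → p0)=T] Δ:[p3=F, p1=T] refutes=False
  v=0111: Γ:[p0=F, (p0 → p0)=T] Δ:[p3=T, p1=T] refutes=False
  v=1000: Γ:[p0=T, (p0 → p0)=T] Δ:[p3=F, p1=F] refutes=True  ← countermodel

Result: NO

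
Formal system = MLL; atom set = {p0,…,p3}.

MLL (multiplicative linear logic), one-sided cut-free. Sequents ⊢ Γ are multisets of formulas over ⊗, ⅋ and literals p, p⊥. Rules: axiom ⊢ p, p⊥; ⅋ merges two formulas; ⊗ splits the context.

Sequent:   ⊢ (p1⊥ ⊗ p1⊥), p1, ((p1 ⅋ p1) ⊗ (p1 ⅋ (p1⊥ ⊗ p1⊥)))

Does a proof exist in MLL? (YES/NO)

Derivation (root first):
[⊗]  ⊢ (p1⊥ ⊗ p1⊥), p1, ((p1 ⅋ p1) ⊗ (p1 ⅋ (p1⊥ ⊗ p1⊥)))
  [⅋]  ⊢ (p1⊥ ⊗ p1⊥), (p1 ⅋ p1)
    [⊗]  ⊢ p1, p1, (p1⊥ ⊗ p1⊥)
      [Ax]  ⊢ p1, p1⊥
      [Ax]  ⊢ p1, p1⊥
  [⅋]  ⊢ p1, (p1 ⅋ (p1⊥ ⊗ p1⊥))
    [⊗]  ⊢ p1, p1, (p1⊥ ⊗ p1⊥)
      [Ax]  ⊢ p1, p1⊥
      [Ax]  ⊢ p1, p1⊥

Result: YES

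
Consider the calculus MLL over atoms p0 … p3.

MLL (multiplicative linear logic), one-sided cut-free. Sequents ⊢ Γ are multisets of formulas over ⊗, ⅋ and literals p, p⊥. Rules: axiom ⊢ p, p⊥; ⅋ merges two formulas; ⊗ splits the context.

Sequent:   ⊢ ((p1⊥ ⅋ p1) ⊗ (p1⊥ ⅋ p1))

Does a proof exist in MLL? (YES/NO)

Proof tree:
[⊗]  ⊢ ((p1⊥ ⅋ p1) ⊗ (p1⊥ ⅋ p1))
  [⅋]  ⊢ (p1⊥ ⅋ p1)
    [Ax]  ⊢ p1, p1⊥
  [⅋]  ⊢ (p1⊥ ⅋ p1)
    [Ax]  ⊢ p1, p1⊥

Result: YES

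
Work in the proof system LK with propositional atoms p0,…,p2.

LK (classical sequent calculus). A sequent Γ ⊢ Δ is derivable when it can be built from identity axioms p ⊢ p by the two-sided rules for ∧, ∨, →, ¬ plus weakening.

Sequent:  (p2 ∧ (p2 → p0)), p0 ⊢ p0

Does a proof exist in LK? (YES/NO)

Proof tree:
[WL] (p2 ∧ (p2 → p0)), p0 ⊢ p0
  [∧L] (p2 ∧ (p2 → p0)) ⊢ p0
    [→L] p2, (p2 → p0) ⊢ p0
      [Ax] p2 ⊢ p2
      [Ax] p0 ⊢ p0

Result: YES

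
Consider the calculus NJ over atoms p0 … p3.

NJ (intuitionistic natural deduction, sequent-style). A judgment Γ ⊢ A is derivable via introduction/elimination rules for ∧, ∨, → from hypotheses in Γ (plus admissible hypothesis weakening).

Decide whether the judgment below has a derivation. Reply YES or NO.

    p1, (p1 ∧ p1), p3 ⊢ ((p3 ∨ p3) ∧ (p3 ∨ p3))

Derivation (root first):
[∧I] p1, (p1 ∧ p1), p3 ⊢ ((p3 ∨ p3) ∧ (p3 ∨ p3))
  [Wk] p3, p1, (p1 ∧ p1) ⊢ (p3 ∨ p3)
    [Wk] p3, p1 ⊢ (p3 ∨ p3)
      [∨I₂] p3 ⊢ (p3 ∨ p3)
        [Ax] p3 ⊢ p3
  [Wk] p3, p1 ⊢ (p3 ∨ p3)
    [∨I₂] p3 ⊢ (p3 ∨ p3)
      [Ax] p3 ⊢ p3

Result: YES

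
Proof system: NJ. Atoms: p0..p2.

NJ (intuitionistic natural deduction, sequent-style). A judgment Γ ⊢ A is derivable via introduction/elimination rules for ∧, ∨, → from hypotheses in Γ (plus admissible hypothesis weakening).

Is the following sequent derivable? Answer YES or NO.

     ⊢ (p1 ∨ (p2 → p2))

Proof tree:
[∨I₂]  ⊢ (p1 ∨ (p2 → p2))
  [→I]  ⊢ (p2 → p2)
    [Ax] p2 ⊢ p2

Result: YES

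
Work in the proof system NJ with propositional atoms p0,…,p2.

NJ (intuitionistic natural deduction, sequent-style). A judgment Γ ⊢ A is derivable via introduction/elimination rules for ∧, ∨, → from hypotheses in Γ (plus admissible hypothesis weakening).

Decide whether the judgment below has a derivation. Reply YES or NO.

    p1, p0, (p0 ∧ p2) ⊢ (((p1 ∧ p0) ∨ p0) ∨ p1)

Proof tree:
[∨I₁] p1, p0, (p0 ∧ p2) ⊢ (((p1 ∧ p0) ∨ p0) ∨ p1)
  [∨I₁] p1, p0, (p0 ∧ p2) ⊢ ((p1 ∧ p0) ∨ p0)
    [∧I] p1, p0, (p0 ∧ p2) ⊢ (p1 ∧ p0)
      [Wk] p1, (p0 ∧ p2) ⊢ p1
        [Ax] p1 ⊢ p1
      [Ax] p0 ⊢ p0

Result: YES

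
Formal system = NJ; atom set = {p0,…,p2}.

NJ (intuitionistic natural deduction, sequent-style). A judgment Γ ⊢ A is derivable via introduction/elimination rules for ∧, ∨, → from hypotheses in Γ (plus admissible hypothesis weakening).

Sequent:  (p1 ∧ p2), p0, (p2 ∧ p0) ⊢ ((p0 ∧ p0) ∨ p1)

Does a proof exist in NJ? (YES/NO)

Proof tree:
[∨I₁] (p1 ∧ p2), p0, (p2 ∧ p0) ⊢ ((p0 ∧ p0) ∨ p1)
  [Wk] (p1 ∧ p2), p0, (p2 ∧ p0) ⊢ (p0 ∧ p0)
    [∧I] (p1 ∧ p2), p0 ⊢ (p0 ∧ p0)
      [Wk] p0, (p1 ∧ p2) ⊢ p0
        [Ax] p0 ⊢ p0
      [Ax] p0 ⊢ p0

Result: YES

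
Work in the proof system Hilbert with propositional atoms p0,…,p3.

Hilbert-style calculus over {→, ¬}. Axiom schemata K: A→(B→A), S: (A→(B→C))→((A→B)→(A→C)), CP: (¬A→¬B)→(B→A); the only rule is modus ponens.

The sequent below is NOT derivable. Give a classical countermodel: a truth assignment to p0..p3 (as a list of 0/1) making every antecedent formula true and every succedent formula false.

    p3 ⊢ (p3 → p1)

Enumerate valuations to refute Γ ⊢ Δ:
  v=0000: Γ:[p3=F] Δ:[(p3 → p1)=T] refutes=False
  v=0001: Γ:[p3=T] Δ:[(p3 → p1)=F] refutes=True  ← countermodel

Result: [0, 0, 0, 1]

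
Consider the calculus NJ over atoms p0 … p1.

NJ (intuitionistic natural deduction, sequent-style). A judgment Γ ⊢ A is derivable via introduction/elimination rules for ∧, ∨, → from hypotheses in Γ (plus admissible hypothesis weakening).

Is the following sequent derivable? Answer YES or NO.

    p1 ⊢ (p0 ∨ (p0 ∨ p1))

Derivation (root first):
[∨I₂] p1 ⊢ (p0 ∨ (p0 ∨ p1))
  [∨I₂] p1 ⊢ (p0 ∨ p1)
    [Ax] p1 ⊢ p1

Result: YES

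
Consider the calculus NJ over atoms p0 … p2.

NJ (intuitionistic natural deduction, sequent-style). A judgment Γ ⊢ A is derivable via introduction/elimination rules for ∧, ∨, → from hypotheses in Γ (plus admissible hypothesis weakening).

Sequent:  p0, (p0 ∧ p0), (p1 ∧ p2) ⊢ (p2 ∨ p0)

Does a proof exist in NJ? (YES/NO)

Derivation trace:
[Wk] p0, (p0 ∧ p0), (p1 ∧ p2) ⊢ (p2 ∨ p0)
  [∨I₂] p0, (p0 ∧ p0) ⊢ (p2 ∨ p0)
    [Wk] p0, (p0 ∧ p0) ⊢ p0
      [Ax] p0 ⊢ p0

Result: YES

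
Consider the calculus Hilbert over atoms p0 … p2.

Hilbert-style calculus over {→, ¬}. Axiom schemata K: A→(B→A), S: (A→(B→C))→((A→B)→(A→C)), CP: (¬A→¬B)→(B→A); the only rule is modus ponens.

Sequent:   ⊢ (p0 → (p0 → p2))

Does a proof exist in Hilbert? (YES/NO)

Search for a countermodel by truth-table:
  v=000: Γ:[] Δ:[(p0 → (p0 → p2))=T] refutes=False
  v=001: Γ:[] Δ:[(p0 → (p0 → p2))=T] refutes=False
  v=010: Γ:[] Δ:[(p0 → (p0 → p2))=T] refutes=False
  v=011: Γ:[] Δ:[(p0 → (p0 → p2))=T] refutes=False
  v=100: Γ:[] Δ:[(p0 → (p0 → p2))=F] refutes=True  ← countermodel

Result: NO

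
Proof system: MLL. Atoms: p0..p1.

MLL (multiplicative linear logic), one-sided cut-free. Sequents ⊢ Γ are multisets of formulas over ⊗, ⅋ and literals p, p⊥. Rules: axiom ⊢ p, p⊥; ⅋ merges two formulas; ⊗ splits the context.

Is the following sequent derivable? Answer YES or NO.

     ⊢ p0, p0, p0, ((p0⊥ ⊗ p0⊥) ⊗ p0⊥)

Derivation trace:
[⊗]  ⊢ p0, p0, p0, ((p0⊥ ⊗ p0⊥) ⊗ p0⊥)
  [⊗]  ⊢ p0, p0, (p0⊥ ⊗ p0⊥)
    [Ax]  ⊢ p0, p0⊥
    [Ax]  ⊢ p0, p0⊥
  [Ax]  ⊢ p0, p0⊥

Result: YES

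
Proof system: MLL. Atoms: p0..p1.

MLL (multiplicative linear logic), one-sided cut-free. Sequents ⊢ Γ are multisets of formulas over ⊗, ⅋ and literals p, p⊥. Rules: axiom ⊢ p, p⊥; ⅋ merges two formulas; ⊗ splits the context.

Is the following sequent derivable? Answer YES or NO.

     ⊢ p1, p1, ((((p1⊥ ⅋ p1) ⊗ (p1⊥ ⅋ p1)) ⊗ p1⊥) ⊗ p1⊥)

Proof tree:
[⊗]  ⊢ p1, p1, ((((p1⊥ ⅋ p1) ⊗ (p1⊥ ⅋ p1)) ⊗ p1⊥) ⊗ p1⊥)
  [⊗]  ⊢ p1, (((p1⊥ ⅋ p1) ⊗ (p1⊥ ⅋ p1)) ⊗ p1⊥)
    [⊗]  ⊢ ((p1⊥ ⅋ p1) ⊗ (p1⊥ ⅋ p1))
      [⅋]  ⊢ (p1⊥ ⅋ p1)
        [Ax]  ⊢ p1, p1⊥
      [⅋]  ⊢ (p1⊥ ⅋ p1)
        [Ax]  ⊢ p1, p1⊥
    [Ax]  ⊢ p1, p1⊥
  [Ax]  ⊢ p1, p1⊥

Result: YES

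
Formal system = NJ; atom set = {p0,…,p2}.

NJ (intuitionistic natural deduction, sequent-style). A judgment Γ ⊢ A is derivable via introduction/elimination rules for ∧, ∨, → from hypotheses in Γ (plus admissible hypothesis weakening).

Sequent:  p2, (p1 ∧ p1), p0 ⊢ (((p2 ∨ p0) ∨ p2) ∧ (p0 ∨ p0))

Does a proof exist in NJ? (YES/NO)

Derivation trace:
[∧I] p2, (p1 ∧ p1), p0 ⊢ (((p2 ∨ p0) ∨ p2) ∧ (p0 ∨ p0))
  [∨I₁] p0, p2 ⊢ ((p2 ∨ p0) ∨ p2)
    [Wk] p0, p2 ⊢ (p2 ∨ p0)
      [∨I₂] p0 ⊢ (p2 ∨ p0)
        [Ax] p0 ⊢ p0
  [Wk] p0, (p1 ∧ p1) ⊢ (p0 ∨ p0)
    [∨I₁] p0 ⊢ (p0 ∨ p0)
      [Ax] p0 ⊢ p0

Result: YES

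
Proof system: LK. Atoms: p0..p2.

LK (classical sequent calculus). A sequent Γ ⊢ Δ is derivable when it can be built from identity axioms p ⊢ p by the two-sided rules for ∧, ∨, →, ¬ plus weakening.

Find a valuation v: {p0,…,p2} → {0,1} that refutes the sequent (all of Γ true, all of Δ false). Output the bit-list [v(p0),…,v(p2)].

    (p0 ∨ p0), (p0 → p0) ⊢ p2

Enumerate valuations to refute Γ ⊢ Δ:
  v=000: Γ:[(p0 ∨ p0)=F, (p0 → p0)=T] Δ:[p2=F] refutes=False
  v=001: Γ:[(p0 ∨ p0)=F, (p0 → p0)=T] Δ:[p2=T] refutes=False
  v=010: Γ:[(p0 ∨ p0)=F, (p0 → p0)=T] Δ:[p2=F] refutes=False
  v=011: Γ:[(p0 ∨ p0)=F, (p0 → p0)=T] Δ:[p2=T] refutes=False
  v=100: Γ:[(p0 ∨ p0)=T, (p0 → p0)=T] Δ:[p2=F] refutes=True  ← countermodel

Result: [1, 0, 0]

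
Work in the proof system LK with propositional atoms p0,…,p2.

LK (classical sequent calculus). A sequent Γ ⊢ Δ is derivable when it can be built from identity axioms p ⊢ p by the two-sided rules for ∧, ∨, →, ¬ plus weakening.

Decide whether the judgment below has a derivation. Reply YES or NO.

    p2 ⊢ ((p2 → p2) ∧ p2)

Proof tree:
[∧R] p2 ⊢ ((p2 → p2) ∧ p2)
  [→R]  ⊢ (p2 → p2)
    [Ax] p2 ⊢ p2
  [Ax] p2 ⊢ p2

Result: YES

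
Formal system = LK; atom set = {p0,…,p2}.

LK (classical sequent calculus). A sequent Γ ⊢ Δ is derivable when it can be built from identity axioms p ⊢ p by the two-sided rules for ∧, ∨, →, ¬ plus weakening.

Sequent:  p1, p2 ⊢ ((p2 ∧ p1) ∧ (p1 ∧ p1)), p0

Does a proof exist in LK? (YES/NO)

Derivation (root first):
[WR] p1, p2 ⊢ ((p2 ∧ p1) ∧ (p1 ∧ p1)), p0
  [∧R] p1, p2 ⊢ ((p2 ∧ p1) ∧ (p1 ∧ p1))
    [∧R] p1, p2 ⊢ (p2 ∧ p1)
      [Ax] p2 ⊢ p2
      [Ax] p1 ⊢ p1
    [∧R] p1 ⊢ (p1 ∧ p1)
      [Ax] p1 ⊢ p1
      [Ax] p1 ⊢ p1

Result: YES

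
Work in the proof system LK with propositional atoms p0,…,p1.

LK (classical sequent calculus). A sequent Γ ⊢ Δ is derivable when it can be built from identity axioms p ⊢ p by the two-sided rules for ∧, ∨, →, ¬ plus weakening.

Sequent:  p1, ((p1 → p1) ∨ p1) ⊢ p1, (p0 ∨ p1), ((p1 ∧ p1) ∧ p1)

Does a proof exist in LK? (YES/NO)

Derivation (root first):
[∨L] p1, ((p1 → p1) ∨ p1) ⊢ p1, (p0 ∨ p1), ((p1 ∧ p1) ∧ p1)
  [∨R] p1, (p1 → p1) ⊢ (p0 ∨ p1)
    [→L] p1, (p1 → p1) ⊢ p1, p0
      [Ax] p1 ⊢ p1
      [WR] p1 ⊢ p1, p0
        [Ax] p1 ⊢ p1
  [∧R] p1 ⊢ p1, ((p1 ∧ p1) ∧ p1)
    [∧R] p1 ⊢ (p1 ∧ p1)
      [Ax] p1 ⊢ p1
      [Ax] p1 ⊢ p1
    [WR] p1 ⊢ p1, p1
      [Ax] p1 ⊢ p1

Result: YES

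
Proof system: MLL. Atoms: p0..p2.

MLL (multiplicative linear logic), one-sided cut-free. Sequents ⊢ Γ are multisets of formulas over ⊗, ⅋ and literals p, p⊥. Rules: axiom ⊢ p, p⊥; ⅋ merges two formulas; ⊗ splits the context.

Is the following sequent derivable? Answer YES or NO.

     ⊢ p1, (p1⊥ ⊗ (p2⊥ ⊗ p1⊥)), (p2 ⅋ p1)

Derivation trace:
[⅋]  ⊢ p1, (p1⊥ ⊗ (p2⊥ ⊗ p1⊥)), (p2 ⅋ p1)
  [⊗]  ⊢ p1, p2, p1, (p1⊥ ⊗ (p2⊥ ⊗ p1⊥))
    [Ax]  ⊢ p1, p1⊥
    [⊗]  ⊢ p2, p1, (p2⊥ ⊗ p1⊥)
      [Ax]  ⊢ p2, p2⊥
      [Ax]  ⊢ p1, p1⊥

Result: YES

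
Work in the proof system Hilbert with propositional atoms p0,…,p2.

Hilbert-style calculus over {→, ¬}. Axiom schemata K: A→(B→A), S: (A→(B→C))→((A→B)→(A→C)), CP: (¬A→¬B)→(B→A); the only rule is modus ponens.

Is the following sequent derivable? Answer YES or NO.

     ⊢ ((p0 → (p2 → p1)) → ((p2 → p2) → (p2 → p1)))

Enumerate valuations to refute Γ ⊢ Δ:
  v=000: Γ:[] Δ:[((p0 → (p2 → p1)) → ((p2 → p2) → (p2 → p1)))=T] refutes=False
  v=001: Γ:[] Δ:[((p0 → (p2 → p1)) → ((p2 → p2) → (p2 → p1)))=F] refutes=True  ← countermodel

Result: NO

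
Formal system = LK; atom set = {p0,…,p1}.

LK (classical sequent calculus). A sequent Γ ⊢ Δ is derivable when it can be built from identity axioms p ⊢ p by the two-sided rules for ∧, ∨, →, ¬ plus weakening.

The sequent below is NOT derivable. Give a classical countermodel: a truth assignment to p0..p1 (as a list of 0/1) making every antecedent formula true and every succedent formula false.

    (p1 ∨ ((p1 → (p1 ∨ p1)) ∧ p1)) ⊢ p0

Enumerate valuations to refute Γ ⊢ Δ:
  v=00: Γ:[(p1 ∨ ((p1 → (p1 ∨ p1)) ∧ p1))=F] Δ:[p0=F] refutes=False
  v=01: Γ:[(p1 ∨ ((p1 → (p1 ∨ p1)) ∧ p1))=T] Δ:[p0=F] refutes=True  ← countermodel

Result: [0, 1]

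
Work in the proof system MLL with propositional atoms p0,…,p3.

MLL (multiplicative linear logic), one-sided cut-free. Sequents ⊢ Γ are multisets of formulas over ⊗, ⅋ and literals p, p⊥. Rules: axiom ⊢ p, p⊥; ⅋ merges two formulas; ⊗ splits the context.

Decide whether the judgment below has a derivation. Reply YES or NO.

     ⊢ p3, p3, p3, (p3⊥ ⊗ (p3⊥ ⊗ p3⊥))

Derivation (root first):
[⊗]  ⊢ p3, p3, p3, (p3⊥ ⊗ (p3⊥ ⊗ p3⊥))
  [Ax]  ⊢ p3, p3⊥
  [⊗]  ⊢ p3, p3, (p3⊥ ⊗ p3⊥)
    [Ax]  ⊢ p3, p3⊥
    [Ax]  ⊢ p3, p3⊥

Result: YES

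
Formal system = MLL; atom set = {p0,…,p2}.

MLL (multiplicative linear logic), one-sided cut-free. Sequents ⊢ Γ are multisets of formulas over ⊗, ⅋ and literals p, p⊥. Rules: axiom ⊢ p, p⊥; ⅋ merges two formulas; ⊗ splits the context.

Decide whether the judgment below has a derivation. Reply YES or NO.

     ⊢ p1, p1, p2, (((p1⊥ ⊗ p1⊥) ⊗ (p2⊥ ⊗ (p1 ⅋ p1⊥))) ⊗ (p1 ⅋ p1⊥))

Derivation (root first):
[⊗]  ⊢ p1, p1, p2, (((p1⊥ ⊗ p1⊥) ⊗ (p2⊥ ⊗ (p1 ⅋ p1⊥))) ⊗ (p1 ⅋ p1⊥))
  [⊗]  ⊢ p1, p1, p2, ((p1⊥ ⊗ p1⊥) ⊗ (p2⊥ ⊗ (p1 ⅋ p1⊥)))
    [⊗]  ⊢ p1, p1, (p1⊥ ⊗ p1⊥)
      [Ax]  ⊢ p1, p1⊥
      [Ax]  ⊢ p1, p1⊥
    [⊗]  ⊢ p2, (p2⊥ ⊗ (p1 ⅋ p1⊥))
      [Ax]  ⊢ p2, p2⊥
      [⅋]  ⊢ (p1 ⅋ p1⊥)
        [Ax]  ⊢ p1, p1⊥
  [⅋]  ⊢ (p1 ⅋ p1⊥)
    [Ax]  ⊢ p1, p1⊥

Result: YES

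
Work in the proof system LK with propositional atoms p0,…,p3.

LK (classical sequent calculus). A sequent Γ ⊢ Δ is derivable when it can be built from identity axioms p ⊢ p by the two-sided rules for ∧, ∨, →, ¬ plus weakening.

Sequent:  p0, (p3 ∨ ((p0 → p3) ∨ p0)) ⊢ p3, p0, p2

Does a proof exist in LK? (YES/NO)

Proof tree:
[WR] p0, (p3 ∨ ((p0 → p3) ∨ p0)) ⊢ p3, p0, p2
  [∨L] p0, (p3 ∨ ((p0 → p3) ∨ p0)) ⊢ p3, p0
    [Ax] p3 ⊢ p3
    [∨L] p0, ((p0 → p3) ∨ p0) ⊢ p3, p0
      [→L] p0, (p0 → p3) ⊢ p3
        [Ax] p0 ⊢ p0
        [Ax] p3 ⊢ p3
      [Ax] p0 ⊢ p0

Result: YES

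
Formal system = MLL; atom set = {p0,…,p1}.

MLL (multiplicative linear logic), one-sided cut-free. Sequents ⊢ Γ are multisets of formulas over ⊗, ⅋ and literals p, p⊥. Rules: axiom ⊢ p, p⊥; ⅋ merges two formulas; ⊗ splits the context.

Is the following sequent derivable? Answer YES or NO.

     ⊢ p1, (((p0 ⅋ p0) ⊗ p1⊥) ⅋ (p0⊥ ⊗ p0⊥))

Derivation (root first):
[⅋]  ⊢ p1, (((p0 ⅋ p0) ⊗ p1⊥) ⅋ (p0⊥ ⊗ p0⊥))
  [⊗]  ⊢ (p0⊥ ⊗ p0⊥), p1, ((p0 ⅋ p0) ⊗ p1⊥)
    [⅋]  ⊢ (p0⊥ ⊗ p0⊥), (p0 ⅋ p0)
      [⊗]  ⊢ p0, p0, (p0⊥ ⊗ p0⊥)
        [Ax]  ⊢ p0, p0⊥
        [Ax]  ⊢ p0, p0⊥
    [Ax]  ⊢ p1, p1⊥

Result: YES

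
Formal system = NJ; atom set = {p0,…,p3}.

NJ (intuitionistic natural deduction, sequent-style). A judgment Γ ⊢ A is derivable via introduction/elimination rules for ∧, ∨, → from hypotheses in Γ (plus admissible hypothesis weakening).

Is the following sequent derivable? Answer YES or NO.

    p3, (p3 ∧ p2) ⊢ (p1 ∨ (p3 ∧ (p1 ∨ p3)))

Derivation (root first):
[Wk] p3, (p3 ∧ p2) ⊢ (p1 ∨ (p3 ∧ (p1 ∨ p3)))
  [∨I₂] p3 ⊢ (p1 ∨ (p3 ∧ (p1 ∨ p3)))
    [∧I] p3 ⊢ (p3 ∧ (p1 ∨ p3))
      [Ax] p3 ⊢ p3
      [∨I₂] p3 ⊢ (p1 ∨ p3)
        [Ax] p3 ⊢ p3

Result: YES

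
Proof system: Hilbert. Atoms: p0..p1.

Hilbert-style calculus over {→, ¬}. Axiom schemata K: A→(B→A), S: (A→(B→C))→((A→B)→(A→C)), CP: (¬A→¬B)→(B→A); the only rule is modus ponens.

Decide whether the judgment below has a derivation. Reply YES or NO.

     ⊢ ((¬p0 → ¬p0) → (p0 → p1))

Search for a countermodel by truth-table:
  v=00: Γ:[] Δ:[((¬p0 → ¬p0) → (p0 → p1))=T] refutes=False
  v=01: Γ:[] Δ:[((¬p0 → ¬p0) → (p0 → p1))=T] refutes=False
  v=10: Γ:[] Δ:[((¬p0 → ¬p0) → (p0 → p1))=F] refutes=True  ← countermodel

Result: NO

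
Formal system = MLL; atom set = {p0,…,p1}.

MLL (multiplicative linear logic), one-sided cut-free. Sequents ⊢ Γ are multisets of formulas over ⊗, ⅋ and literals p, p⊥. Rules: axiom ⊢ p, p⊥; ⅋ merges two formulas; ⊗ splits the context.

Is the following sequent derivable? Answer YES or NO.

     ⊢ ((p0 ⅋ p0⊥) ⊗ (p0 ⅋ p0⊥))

Derivation (root first):
[⊗]  ⊢ ((p0 ⅋ p0⊥) ⊗ (p0 ⅋ p0⊥))
  [⅋]  ⊢ (p0 ⅋ p0⊥)
    [Ax]  ⊢ p0, p0⊥
  [⅋]  ⊢ (p0 ⅋ p0⊥)
    [Ax]  ⊢ p0, p0⊥

Result: YES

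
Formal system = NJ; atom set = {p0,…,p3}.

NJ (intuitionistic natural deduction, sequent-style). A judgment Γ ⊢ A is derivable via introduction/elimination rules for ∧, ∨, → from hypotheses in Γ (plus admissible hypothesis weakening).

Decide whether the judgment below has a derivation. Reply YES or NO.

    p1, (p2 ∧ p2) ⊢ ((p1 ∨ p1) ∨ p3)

Proof tree:
[Wk] p1, (p2 ∧ p2) ⊢ ((p1 ∨ p1) ∨ p3)
  [∨I₁] p1 ⊢ ((p1 ∨ p1) ∨ p3)
    [∨I₂] p1 ⊢ (p1 ∨ p1)
      [Ax] p1 ⊢ p1

Result: YES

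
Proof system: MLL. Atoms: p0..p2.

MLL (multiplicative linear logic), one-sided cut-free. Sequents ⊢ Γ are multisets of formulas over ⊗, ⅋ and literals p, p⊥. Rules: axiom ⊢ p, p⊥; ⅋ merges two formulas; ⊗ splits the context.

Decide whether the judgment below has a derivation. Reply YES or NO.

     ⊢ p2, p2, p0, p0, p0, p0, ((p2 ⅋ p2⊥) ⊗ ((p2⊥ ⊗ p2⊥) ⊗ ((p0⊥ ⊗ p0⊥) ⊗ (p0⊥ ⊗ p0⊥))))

Derivation (root first):
[⊗]  ⊢ p2, p2, p0, p0, p0, p0, ((p2 ⅋ p2⊥) ⊗ ((p2⊥ ⊗ p2⊥) ⊗ ((p0⊥ ⊗ p0⊥) ⊗ (p0⊥ ⊗ p0⊥))))
  [⅋]  ⊢ (p2 ⅋ p2⊥)
    [Ax]  ⊢ p2, p2⊥
  [⊗]  ⊢ p2, p2, p0, p0, p0, p0, ((p2⊥ ⊗ p2⊥) ⊗ ((p0⊥ ⊗ p0⊥) ⊗ (p0⊥ ⊗ p0⊥)))
    [⊗]  ⊢ p2, p2, (p2⊥ ⊗ p2⊥)
      [Ax]  ⊢ p2, p2⊥
      [Ax]  ⊢ p2, p2⊥
    [⊗]  ⊢ p0, p0, p0, p0, ((p0⊥ ⊗ p0⊥) ⊗ (p0⊥ ⊗ p0⊥))
      [⊗]  ⊢ p0, p0, (p0⊥ ⊗ p0⊥)
        [Ax]  ⊢ p0, p0⊥
        [Ax]  ⊢ p0, p0⊥
      [⊗]  ⊢ p0, p0, (p0⊥ ⊗ p0⊥)
        [Ax]  ⊢ p0, p0⊥
        [Ax]  ⊢ p0, p0⊥

Result: YES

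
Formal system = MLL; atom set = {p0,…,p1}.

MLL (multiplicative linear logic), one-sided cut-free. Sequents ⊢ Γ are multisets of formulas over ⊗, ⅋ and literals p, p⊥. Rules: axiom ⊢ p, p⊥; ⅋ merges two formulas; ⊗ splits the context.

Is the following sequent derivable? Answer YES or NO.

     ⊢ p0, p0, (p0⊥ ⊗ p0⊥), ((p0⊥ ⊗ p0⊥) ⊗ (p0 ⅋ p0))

Proof tree:
[⊗]  ⊢ p0, p0, (p0⊥ ⊗ p0⊥), ((p0⊥ ⊗ p0⊥) ⊗ (p0 ⅋ p0))
  [⊗]  ⊢ p0, p0, (p0⊥ ⊗ p0⊥)
    [Ax]  ⊢ p0, p0⊥
    [Ax]  ⊢ p0, p0⊥
  [⅋]  ⊢ (p0⊥ ⊗ p0⊥), (p0 ⅋ p0)
    [⊗]  ⊢ p0, p0, (p0⊥ ⊗ p0⊥)
      [Ax]  ⊢ p0, p0⊥
      [Ax]  ⊢ p0, p0⊥

Result: YES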